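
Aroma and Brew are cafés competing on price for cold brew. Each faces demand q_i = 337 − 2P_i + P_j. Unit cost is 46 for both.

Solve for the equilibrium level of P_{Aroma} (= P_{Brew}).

Aroma's profit: π = (P_{Aroma} − 46)(337 − 2P_{Aroma} + P_{Brew}).
∂π/∂P_{Aroma} = 429 − 4P_{Aroma} + P_{Brew} = 0 ⇒ P_{Aroma} = 107.25 + 0.25P_{Brew}.
Setting P_{Aroma} = P_{Brew} in the reaction function: P_{Aroma} = 107.25 + 0.25P_{Aroma}, so P_{Aroma} = 107.25 / 0.75 = 143.

143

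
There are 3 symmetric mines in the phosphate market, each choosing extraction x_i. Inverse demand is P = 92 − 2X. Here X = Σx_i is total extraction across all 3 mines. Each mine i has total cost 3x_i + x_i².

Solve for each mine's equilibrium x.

A representative mine's profit is π_i = x_i(92 − 2X) − 3x_i − x_i², with X = x_i + Σ_{j≠i} x_j.
First-order condition: 89 − 6x_i − 2Σ_{j≠i} x_j = 0.
With identical mines, set every x_j = x: then 89 − 6x − 4x = 0, i.e. x = 89/10 = 8.9.

8.9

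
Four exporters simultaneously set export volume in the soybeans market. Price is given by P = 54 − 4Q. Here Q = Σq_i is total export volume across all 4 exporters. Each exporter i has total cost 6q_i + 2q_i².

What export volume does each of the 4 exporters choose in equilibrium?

A representative exporter's profit is π_i = q_i(54 − 4Q) − 6q_i − 2q_i², with Q = q_i + Σ_{j≠i} q_j.
First-order condition: 48 − 12q_i − 4Σ_{j≠i} q_j = 0.
In a symmetric equilibrium every exporter chooses the same q, so Σ_{j≠i} q_j = 3q. The condition becomes 48 − 24q = 0, giving q = 48/24 = 2.

2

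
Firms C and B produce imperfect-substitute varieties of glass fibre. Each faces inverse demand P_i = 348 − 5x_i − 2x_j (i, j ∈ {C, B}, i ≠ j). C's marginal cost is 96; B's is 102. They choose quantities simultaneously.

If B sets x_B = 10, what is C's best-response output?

23.2

Firm C's profit: π = x_C(348 − 5x_C − 2x_B) − 96x_C.
∂π/∂x_C = 252 − 10x_C − 2x_B = 0 ⇒ x_C = 25.2 − 0.2x_B.
At x_B = 10: x_C = 25.2 − 0.2·10 = 23.2.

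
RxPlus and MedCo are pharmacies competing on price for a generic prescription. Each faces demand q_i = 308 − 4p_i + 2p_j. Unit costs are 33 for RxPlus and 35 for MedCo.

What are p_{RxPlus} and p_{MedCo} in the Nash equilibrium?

73.6, 74.4

RxPlus's profit: π = (p_{RxPlus} − 33)(308 − 4p_{RxPlus} + 2p_{MedCo}).
∂π/∂p_{RxPlus} = 440 − 8p_{RxPlus} + 2p_{MedCo} = 0 ⇒ p_{RxPlus} = 55 + 0.25p_{MedCo}.
Similarly p_{MedCo} = 56 + 0.25p_{RxPlus}.
Substituting the second reaction function into the first: p_{RxPlus} = 55 + 0.25(56 + 0.25p_{RxPlus}), which gives 0.9375p_{RxPlus} = 69 ⇒ p_{RxPlus} = 73.6.
Then p_{MedCo} = 56 + 0.25·73.6 = 74.4.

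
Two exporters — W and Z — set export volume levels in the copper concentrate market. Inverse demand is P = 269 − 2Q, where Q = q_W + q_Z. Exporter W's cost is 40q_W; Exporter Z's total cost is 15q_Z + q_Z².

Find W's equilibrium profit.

3749.78

Exporter W's profit: π = q_W(269 − 2(q_W + q_Z)) − 40q_W.
∂π/∂q_W = 229 − 4q_W − 2q_Z = 0, so q_W = 57.25 − 0.5q_Z.
For Z: ∂π/∂q_Z = 254 − 6q_Z − 2q_W = 0 ⇒ q_Z = 127/3 − (1/3)q_W.
Substituting the second reaction function into the first: q_W = 57.25 − 0.5(127/3 − (1/3)q_W), which gives (5/6)q_W = 433/12 ⇒ q_W = 43.3.
Then q_Z = 127/3 − (1/3)·43.3 = 27.9.
Price P = 269 − 2·71.2 = 126.6.
W's profit: (126.6 − 40)·43.3 = 3749.78.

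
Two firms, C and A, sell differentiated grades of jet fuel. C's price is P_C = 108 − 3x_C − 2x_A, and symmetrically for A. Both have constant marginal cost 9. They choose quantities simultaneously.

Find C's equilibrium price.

Firm C's profit: π = x_C(108 − 3x_C − 2x_A) − 9x_C.
∂π/∂x_C = 99 − 6x_C − 2x_A = 0 ⇒ x_C = 16.5 − (1/3)x_A.
Setting x_C = x_A in the reaction function: x_C = 16.5 − (1/3)x_C, so x_C = 16.5 / (4/3) = 12.375.
P_C = 108 − 3·12.375 − 2·12.375 = 46.125.

46.125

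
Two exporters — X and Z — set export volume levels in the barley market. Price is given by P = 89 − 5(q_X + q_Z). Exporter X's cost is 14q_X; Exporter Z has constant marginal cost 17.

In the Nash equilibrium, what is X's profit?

Exporter X's profit: π = q_X(89 − 5(q_X + q_Z)) − 14q_X.
∂π/∂q_X = 75 − 10q_X − 5q_Z = 0, so q_X = 7.5 − 0.5q_Z.
By the same steps for Z: q_Z = 7.2 − 0.5q_X.
Plugging q_Z into X's best response: q_X = 7.5 − 0.5(7.2 − 0.5q_X) ⇒ 0.75q_X = 3.9, so q_X = 5.2.
Then q_Z = 7.2 − 0.5·5.2 = 4.6.
Price P = 89 − 5·9.8 = 40.
X's profit: (40 − 14)·5.2 = 135.2.

135.2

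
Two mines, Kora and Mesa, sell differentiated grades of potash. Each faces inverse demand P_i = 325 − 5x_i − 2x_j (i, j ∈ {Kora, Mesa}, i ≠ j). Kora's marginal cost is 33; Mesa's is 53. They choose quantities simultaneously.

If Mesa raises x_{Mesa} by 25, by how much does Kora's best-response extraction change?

-5

Mine Kora's profit: π = x_{Kora}(325 − 5x_{Kora} − 2x_{Mesa}) − 33x_{Kora}.
∂π/∂x_{Kora} = 292 − 10x_{Kora} − 2x_{Mesa} = 0 ⇒ x_{Kora} = 29.2 − 0.2x_{Mesa}.
The reaction-function slope is −0.2, so a 25-unit rise in x_{Mesa} moves x_{Kora} by −0.2 × 25 = −5. Kora's best response falls — the actions are strategic substitutes.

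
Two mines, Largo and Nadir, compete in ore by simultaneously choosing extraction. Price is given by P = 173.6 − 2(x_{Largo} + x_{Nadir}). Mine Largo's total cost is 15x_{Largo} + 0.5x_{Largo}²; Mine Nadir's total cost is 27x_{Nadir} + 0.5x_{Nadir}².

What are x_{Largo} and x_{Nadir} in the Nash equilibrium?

23.8, 19.8

Mine Largo's profit: π = x_{Largo}(173.6 − 2(x_{Largo} + x_{Nadir})) − 15x_{Largo} − 0.5x_{Largo}².
∂π/∂x_{Largo} = 158.6 − 5x_{Largo} − 2x_{Nadir} = 0, so x_{Largo} = 31.72 − 0.4x_{Nadir}.
By the same steps for Nadir: x_{Nadir} = 29.32 − 0.4x_{Largo}.
Substituting the second reaction function into the first: x_{Largo} = 31.72 − 0.4(29.32 − 0.4x_{Largo}), which gives 0.84x_{Largo} = 19.992 ⇒ x_{Largo} = 23.8.
Then x_{Nadir} = 29.32 − 0.4·23.8 = 19.8.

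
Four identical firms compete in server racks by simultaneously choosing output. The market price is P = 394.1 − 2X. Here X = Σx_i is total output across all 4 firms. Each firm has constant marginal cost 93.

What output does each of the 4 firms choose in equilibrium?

30.11

A representative firm's profit is π_i = x_i(394.1 − 2X) − 93x_i, with X = x_i + Σ_{j≠i} x_j.
First-order condition: 301.1 − 4x_i − 2Σ_{j≠i} x_j = 0.
Imposing symmetry (x_j = x for all j) turns Σ_{j≠i} x_j into 3x, so 301.1 = 10x and x = 30.11.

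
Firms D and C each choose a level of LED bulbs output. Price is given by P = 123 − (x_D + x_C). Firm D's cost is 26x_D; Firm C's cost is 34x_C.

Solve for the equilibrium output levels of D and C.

Firm D's profit: π = x_D(123 − (x_D + x_C)) − 26x_D.
∂π/∂x_D = 97 − 2x_D − x_C = 0, so x_D = 48.5 − 0.5x_C.
By the same steps for C: x_C = 44.5 − 0.5x_D.
Solving the two reaction functions simultaneously: (1 − (−0.5)(−0.5))x_D = 48.5 − 0.5·44.5, so 0.75x_D = 26.25 and x_D = 35.
Then x_C = 44.5 − 0.5·35 = 27.

35, 27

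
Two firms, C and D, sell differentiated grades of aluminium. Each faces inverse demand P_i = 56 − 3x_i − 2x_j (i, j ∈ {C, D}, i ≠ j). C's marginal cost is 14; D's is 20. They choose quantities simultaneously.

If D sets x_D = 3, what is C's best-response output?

6

Firm C's profit: π = x_C(56 − 3x_C − 2x_D) − 14x_C.
∂π/∂x_C = 42 − 6x_C − 2x_D = 0 ⇒ x_C = 7 − (1/3)x_D.
At x_D = 3: x_C = 7 − (1/3)·3 = 6.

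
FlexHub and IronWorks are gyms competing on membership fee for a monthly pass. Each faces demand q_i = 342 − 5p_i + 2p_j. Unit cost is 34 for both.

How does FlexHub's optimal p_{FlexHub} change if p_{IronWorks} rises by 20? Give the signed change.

4

FlexHub's profit: π = (p_{FlexHub} − 34)(342 − 5p_{FlexHub} + 2p_{IronWorks}).
∂π/∂p_{FlexHub} = 512 − 10p_{FlexHub} + 2p_{IronWorks} = 0 ⇒ p_{FlexHub} = 51.2 + 0.2p_{IronWorks}.
The reaction-function slope is 0.2, so a 20-unit rise in p_{IronWorks} moves p_{FlexHub} by 0.2 × 20 = 4. FlexHub's best response rises — the actions are strategic complements.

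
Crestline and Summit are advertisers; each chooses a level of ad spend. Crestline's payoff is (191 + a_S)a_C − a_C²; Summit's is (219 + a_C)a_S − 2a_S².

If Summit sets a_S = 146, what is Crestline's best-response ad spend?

168.5

Expanding Crestline's payoff: 191a_C + a_Sa_C − a_C².
∂π/∂a_C = 191 + a_S − 2a_C = 0, so a_C = 95.5 + 0.5a_S.
At a_S = 146: a_C = 95.5 + 0.5·146 = 168.5.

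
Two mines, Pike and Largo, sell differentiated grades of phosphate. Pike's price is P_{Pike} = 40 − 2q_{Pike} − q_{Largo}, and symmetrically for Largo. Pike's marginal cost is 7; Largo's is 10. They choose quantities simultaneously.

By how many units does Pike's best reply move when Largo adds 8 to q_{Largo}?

Mine Pike's profit: π = q_{Pike}(40 − 2q_{Pike} − q_{Largo}) − 7q_{Pike}.
∂π/∂q_{Pike} = 33 − 4q_{Pike} − q_{Largo} = 0 ⇒ q_{Pike} = 8.25 − 0.25q_{Largo}.
The reaction-function slope is −0.25, so an 8-unit rise in q_{Largo} moves q_{Pike} by −0.25 × 8 = −2. Pike's best response falls — the actions are strategic substitutes.

-2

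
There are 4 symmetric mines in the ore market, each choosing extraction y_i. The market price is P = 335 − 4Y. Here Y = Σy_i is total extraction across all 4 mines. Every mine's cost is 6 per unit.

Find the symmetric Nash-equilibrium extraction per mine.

16.45

A representative mine's profit is π_i = y_i(335 − 4Y) − 6y_i, with Y = y_i + Σ_{j≠i} y_j.
First-order condition: 329 − 8y_i − 4Σ_{j≠i} y_j = 0.
Imposing symmetry (y_j = y for all j) turns Σ_{j≠i} y_j into 3y, so 329 = 20y and y = 16.45.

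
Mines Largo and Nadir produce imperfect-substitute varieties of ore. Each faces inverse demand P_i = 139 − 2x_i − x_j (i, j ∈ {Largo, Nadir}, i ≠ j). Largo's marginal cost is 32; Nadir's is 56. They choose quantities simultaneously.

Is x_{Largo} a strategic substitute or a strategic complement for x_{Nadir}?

Mine Largo's profit: π = x_{Largo}(139 − 2x_{Largo} − x_{Nadir}) − 32x_{Largo}.
∂π/∂x_{Largo} = 107 − 4x_{Largo} − x_{Nadir} = 0 ⇒ x_{Largo} = 26.75 − 0.25x_{Nadir}.
The best-response slope dx_{Largo}/dx_{Nadir} = −0.25 < 0: the reaction function is downward-sloping, so the choices are strategic substitutes.

strategic substitutes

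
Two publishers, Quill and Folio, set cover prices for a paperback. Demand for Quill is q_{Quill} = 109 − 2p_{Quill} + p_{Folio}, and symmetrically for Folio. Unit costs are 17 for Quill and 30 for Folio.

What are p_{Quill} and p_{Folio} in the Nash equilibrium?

Quill's profit: π = (p_{Quill} − 17)(109 − 2p_{Quill} + p_{Folio}).
∂π/∂p_{Quill} = 143 − 4p_{Quill} + p_{Folio} = 0 ⇒ p_{Quill} = 35.75 + 0.25p_{Folio}.
Similarly p_{Folio} = 42.25 + 0.25p_{Quill}.
Solving the two reaction functions simultaneously: (1 − (0.25)(0.25))p_{Quill} = 35.75 + 0.25·42.25, so 0.9375p_{Quill} = 46.3125 and p_{Quill} = 49.4.
Then p_{Folio} = 42.25 + 0.25·49.4 = 54.6.

49.4, 54.6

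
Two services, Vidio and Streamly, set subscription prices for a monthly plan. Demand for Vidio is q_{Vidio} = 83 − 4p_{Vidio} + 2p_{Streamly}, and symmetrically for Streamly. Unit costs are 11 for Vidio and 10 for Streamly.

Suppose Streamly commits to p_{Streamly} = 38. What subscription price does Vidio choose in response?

Vidio's profit: π = (p_{Vidio} − 11)(83 − 4p_{Vidio} + 2p_{Streamly}).
∂π/∂p_{Vidio} = 127 − 8p_{Vidio} + 2p_{Streamly} = 0 ⇒ p_{Vidio} = 15.875 + 0.25p_{Streamly}.
At p_{Streamly} = 38: p_{Vidio} = 15.875 + 0.25·38 = 25.375.

25.375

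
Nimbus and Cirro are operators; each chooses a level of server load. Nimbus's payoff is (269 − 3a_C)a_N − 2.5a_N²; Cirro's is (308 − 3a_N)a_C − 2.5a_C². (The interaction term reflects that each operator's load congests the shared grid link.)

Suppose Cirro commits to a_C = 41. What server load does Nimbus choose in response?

29.2

Expanding Nimbus's payoff: 269a_N − 3a_Ca_N − 2.5a_N².
∂π/∂a_N = 269 − 3a_C − 5a_N = 0, so a_N = 53.8 − 0.6a_C.
At a_C = 41: a_N = 53.8 − 0.6·41 = 29.2.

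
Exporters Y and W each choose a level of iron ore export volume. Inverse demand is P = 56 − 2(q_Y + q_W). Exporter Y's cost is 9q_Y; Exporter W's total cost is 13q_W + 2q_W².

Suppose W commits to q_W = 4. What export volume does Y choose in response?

Exporter Y's profit: π = q_Y(56 − 2(q_Y + q_W)) − 9q_Y.
∂π/∂q_Y = 47 − 4q_Y − 2q_W = 0, so q_Y = 11.75 − 0.5q_W.
At q_W = 4: q_Y = 11.75 − 0.5·4 = 9.75.

9.75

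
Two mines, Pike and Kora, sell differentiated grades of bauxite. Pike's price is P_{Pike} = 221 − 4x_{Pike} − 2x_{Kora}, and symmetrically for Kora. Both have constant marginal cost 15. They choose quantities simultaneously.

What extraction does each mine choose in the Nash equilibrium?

Mine Pike's profit: π = x_{Pike}(221 − 4x_{Pike} − 2x_{Kora}) − 15x_{Pike}.
∂π/∂x_{Pike} = 206 − 8x_{Pike} − 2x_{Kora} = 0 ⇒ x_{Pike} = 25.75 − 0.25x_{Kora}.
The game is symmetric, so in equilibrium x_{Kora} = x_{Pike}: the reaction function gives 1.25x_{Pike} = 25.75, hence x_{Pike} = 20.6.

20.6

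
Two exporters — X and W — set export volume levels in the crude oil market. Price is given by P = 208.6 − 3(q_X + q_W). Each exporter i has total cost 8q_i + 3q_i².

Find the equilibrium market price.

128.36

Exporter X's profit: π = q_X(208.6 − 3(q_X + q_W)) − 8q_X − 3q_X².
∂π/∂q_X = 200.6 − 12q_X − 3q_W = 0, so q_X = 1003/60 − 0.25q_W.
By symmetry q_W = q_X; substituting into the reaction function, 1.25q_X = 1003/60 and q_X = 1003/75.
Equilibrium price: P = 208.6 − 3·(2006/75) = 128.36.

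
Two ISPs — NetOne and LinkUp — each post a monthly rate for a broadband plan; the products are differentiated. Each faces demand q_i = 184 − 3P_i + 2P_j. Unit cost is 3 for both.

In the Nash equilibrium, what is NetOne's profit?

6142.6875

NetOne's profit: π = (P_{NetOne} − 3)(184 − 3P_{NetOne} + 2P_{LinkUp}).
∂π/∂P_{NetOne} = 193 − 6P_{NetOne} + 2P_{LinkUp} = 0 ⇒ P_{NetOne} = 193/6 + (1/3)P_{LinkUp}.
Setting P_{NetOne} = P_{LinkUp} in the reaction function: P_{NetOne} = 193/6 + (1/3)P_{NetOne}, so P_{NetOne} = (193/6) / (2/3) = 48.25.
q_{NetOne} = 184 − 3·48.25 + 2·48.25 = 135.75.
Profit = (48.25 − 3)·135.75 = 6142.6875.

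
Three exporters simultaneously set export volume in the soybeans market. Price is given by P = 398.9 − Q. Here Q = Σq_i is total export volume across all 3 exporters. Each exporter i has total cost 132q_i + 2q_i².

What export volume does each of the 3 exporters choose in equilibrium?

33.3625

A representative exporter's profit is π_i = q_i(398.9 − Q) − 132q_i − 2q_i², with Q = q_i + Σ_{j≠i} q_j.
First-order condition: 266.9 − 6q_i − Σ_{j≠i} q_j = 0.
Imposing symmetry (q_j = q for all j) turns Σ_{j≠i} q_j into 2q, so 266.9 = 8q and q = 33.3625.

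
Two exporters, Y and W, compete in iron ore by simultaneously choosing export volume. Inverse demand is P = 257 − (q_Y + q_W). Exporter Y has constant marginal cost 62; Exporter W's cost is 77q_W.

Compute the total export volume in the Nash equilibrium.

125

Exporter Y's profit: π = q_Y(257 − (q_Y + q_W)) − 62q_Y.
∂π/∂q_Y = 195 − 2q_Y − q_W = 0, so q_Y = 97.5 − 0.5q_W.
By the same steps for W: q_W = 90 − 0.5q_Y.
Plugging q_W into Y's best response: q_Y = 97.5 − 0.5(90 − 0.5q_Y) ⇒ 0.75q_Y = 52.5, so q_Y = 70.
Then q_W = 90 − 0.5·70 = 55.
Total export volume: 70 + 55 = 125.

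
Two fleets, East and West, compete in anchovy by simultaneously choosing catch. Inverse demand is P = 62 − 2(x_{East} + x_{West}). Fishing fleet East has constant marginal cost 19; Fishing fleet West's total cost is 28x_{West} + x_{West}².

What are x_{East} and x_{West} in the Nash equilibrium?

Fishing fleet East's profit: π = x_{East}(62 − 2(x_{East} + x_{West})) − 19x_{East}.
∂π/∂x_{East} = 43 − 4x_{East} − 2x_{West} = 0, so x_{East} = 10.75 − 0.5x_{West}.
For West: ∂π/∂x_{West} = 34 − 6x_{West} − 2x_{East} = 0 ⇒ x_{West} = 17/3 − (1/3)x_{East}.
Substituting the second reaction function into the first: x_{East} = 10.75 − 0.5(17/3 − (1/3)x_{East}), which gives (5/6)x_{East} = 95/12 ⇒ x_{East} = 9.5.
Then x_{West} = 17/3 − (1/3)·9.5 = 2.5.

9.5, 2.5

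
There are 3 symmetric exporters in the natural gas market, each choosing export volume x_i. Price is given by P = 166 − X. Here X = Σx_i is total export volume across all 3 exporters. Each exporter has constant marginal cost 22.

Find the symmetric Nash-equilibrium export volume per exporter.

36

A representative exporter's profit is π_i = x_i(166 − X) − 22x_i, with X = x_i + Σ_{j≠i} x_j.
First-order condition: 144 − 2x_i − Σ_{j≠i} x_j = 0.
With identical exporters, set every x_j = x: then 144 − 2x − 2x = 0, i.e. x = 144/4 = 36.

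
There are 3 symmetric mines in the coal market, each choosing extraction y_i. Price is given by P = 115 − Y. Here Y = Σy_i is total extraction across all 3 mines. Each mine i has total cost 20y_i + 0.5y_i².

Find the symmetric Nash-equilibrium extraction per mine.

19

A representative mine's profit is π_i = y_i(115 − Y) − 20y_i − 0.5y_i², with Y = y_i + Σ_{j≠i} y_j.
First-order condition: 95 − 3y_i − Σ_{j≠i} y_j = 0.
Imposing symmetry (y_j = y for all j) turns Σ_{j≠i} y_j into 2y, so 95 = 5y and y = 19.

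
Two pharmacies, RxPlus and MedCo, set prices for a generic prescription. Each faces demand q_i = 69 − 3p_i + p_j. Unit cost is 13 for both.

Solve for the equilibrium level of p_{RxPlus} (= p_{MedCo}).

21.6

RxPlus's profit: π = (p_{RxPlus} − 13)(69 − 3p_{RxPlus} + p_{MedCo}).
∂π/∂p_{RxPlus} = 108 − 6p_{RxPlus} + p_{MedCo} = 0 ⇒ p_{RxPlus} = 18 + (1/6)p_{MedCo}.
By symmetry p_{MedCo} = p_{RxPlus}; substituting into the reaction function, (5/6)p_{RxPlus} = 18 and p_{RxPlus} = 21.6.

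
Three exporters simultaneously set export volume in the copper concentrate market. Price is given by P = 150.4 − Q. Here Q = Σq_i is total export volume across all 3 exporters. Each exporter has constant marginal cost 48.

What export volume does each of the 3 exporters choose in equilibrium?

A representative exporter's profit is π_i = q_i(150.4 − Q) − 48q_i, with Q = q_i + Σ_{j≠i} q_j.
First-order condition: 102.4 − 2q_i − Σ_{j≠i} q_j = 0.
In a symmetric equilibrium every exporter chooses the same q, so Σ_{j≠i} q_j = 2q. The condition becomes 102.4 − 4q = 0, giving q = 102.4/4 = 25.6.

25.6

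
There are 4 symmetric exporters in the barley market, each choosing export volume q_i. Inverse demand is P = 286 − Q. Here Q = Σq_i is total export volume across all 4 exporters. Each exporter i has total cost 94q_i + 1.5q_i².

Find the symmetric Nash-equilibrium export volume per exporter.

A representative exporter's profit is π_i = q_i(286 − Q) − 94q_i − 1.5q_i², with Q = q_i + Σ_{j≠i} q_j.
First-order condition: 192 − 5q_i − Σ_{j≠i} q_j = 0.
In a symmetric equilibrium every exporter chooses the same q, so Σ_{j≠i} q_j = 3q. The condition becomes 192 − 8q = 0, giving q = 192/8 = 24.

24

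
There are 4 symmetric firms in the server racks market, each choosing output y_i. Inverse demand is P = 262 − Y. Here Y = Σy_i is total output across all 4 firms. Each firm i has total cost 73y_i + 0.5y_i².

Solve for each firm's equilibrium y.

A representative firm's profit is π_i = y_i(262 − Y) − 73y_i − 0.5y_i², with Y = y_i + Σ_{j≠i} y_j.
First-order condition: 189 − 3y_i − Σ_{j≠i} y_j = 0.
Imposing symmetry (y_j = y for all j) turns Σ_{j≠i} y_j into 3y, so 189 = 6y and y = 31.5.

31.5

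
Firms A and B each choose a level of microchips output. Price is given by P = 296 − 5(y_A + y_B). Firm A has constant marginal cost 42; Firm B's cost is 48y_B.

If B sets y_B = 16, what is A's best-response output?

Firm A's profit: π = y_A(296 − 5(y_A + y_B)) − 42y_A.
∂π/∂y_A = 254 − 10y_A − 5y_B = 0, so y_A = 25.4 − 0.5y_B.
At y_B = 16: y_A = 25.4 − 0.5·16 = 17.4.

17.4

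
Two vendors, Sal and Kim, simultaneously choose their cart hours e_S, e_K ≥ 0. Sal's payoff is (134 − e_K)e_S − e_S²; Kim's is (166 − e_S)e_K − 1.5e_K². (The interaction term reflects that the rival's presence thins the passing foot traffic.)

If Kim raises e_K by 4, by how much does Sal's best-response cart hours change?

Expanding Sal's payoff: 134e_S − e_Ke_S − e_S².
∂π/∂e_S = 134 − e_K − 2e_S = 0, so e_S = 67 − 0.5e_K.
The reaction-function slope is −0.5, so a 4-unit rise in e_K moves e_S by −0.5 × 4 = −2. Sal's best response falls — the actions are strategic substitutes.

-2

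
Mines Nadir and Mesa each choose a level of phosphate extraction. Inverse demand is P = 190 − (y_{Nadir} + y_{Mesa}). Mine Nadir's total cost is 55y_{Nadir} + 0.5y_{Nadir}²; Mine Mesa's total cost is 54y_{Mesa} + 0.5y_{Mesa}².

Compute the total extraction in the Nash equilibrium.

67.75

Mine Nadir's profit: π = y_{Nadir}(190 − (y_{Nadir} + y_{Mesa})) − 55y_{Nadir} − 0.5y_{Nadir}².
∂π/∂y_{Nadir} = 135 − 3y_{Nadir} − y_{Mesa} = 0, so y_{Nadir} = 45 − (1/3)y_{Mesa}.
By the same steps for Mesa: y_{Mesa} = 136/3 − (1/3)y_{Nadir}.
Plugging y_{Mesa} into Nadir's best response: y_{Nadir} = 45 − (1/3)(136/3 − (1/3)y_{Nadir}) ⇒ (8/9)y_{Nadir} = 269/9, so y_{Nadir} = 33.625.
Then y_{Mesa} = 136/3 − (1/3)·33.625 = 34.125.
Total extraction: 33.625 + 34.125 = 67.75.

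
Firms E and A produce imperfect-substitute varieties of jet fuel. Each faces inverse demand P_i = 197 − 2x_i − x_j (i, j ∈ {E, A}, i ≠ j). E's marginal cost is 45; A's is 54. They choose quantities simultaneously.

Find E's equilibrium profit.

Firm E's profit: π = x_E(197 − 2x_E − x_A) − 45x_E.
∂π/∂x_E = 152 − 4x_E − x_A = 0 ⇒ x_E = 38 − 0.25x_A.
Similarly x_A = 35.75 − 0.25x_E.
Plugging x_A into E's best response: x_E = 38 − 0.25(35.75 − 0.25x_E) ⇒ 0.9375x_E = 29.0625, so x_E = 31.
Then x_A = 35.75 − 0.25·31 = 28.
P_E = 197 − 2·31 − 28 = 107.
Profit = (107 − 45)·31 = 1922.

1922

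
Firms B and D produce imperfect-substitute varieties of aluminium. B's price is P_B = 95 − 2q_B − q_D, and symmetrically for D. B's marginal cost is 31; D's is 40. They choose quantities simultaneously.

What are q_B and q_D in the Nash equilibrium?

Firm B's profit: π = q_B(95 − 2q_B − q_D) − 31q_B.
∂π/∂q_B = 64 − 4q_B − q_D = 0 ⇒ q_B = 16 − 0.25q_D.
Similarly q_D = 13.75 − 0.25q_B.
Solving the two reaction functions simultaneously: (1 − (−0.25)(−0.25))q_B = 16 − 0.25·13.75, so 0.9375q_B = 12.5625 and q_B = 13.4.
Then q_D = 13.75 − 0.25·13.4 = 10.4.

13.4, 10.4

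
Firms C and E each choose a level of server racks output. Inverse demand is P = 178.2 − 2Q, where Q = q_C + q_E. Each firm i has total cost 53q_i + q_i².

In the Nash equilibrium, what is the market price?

115.6

Firm C's profit: π = q_C(178.2 − 2(q_C + q_E)) − 53q_C − q_C².
∂π/∂q_C = 125.2 − 6q_C − 2q_E = 0, so q_C = 313/15 − (1/3)q_E.
Setting q_C = q_E in the reaction function: q_C = 313/15 − (1/3)q_C, so q_C = (313/15) / (4/3) = 15.65.
Equilibrium price: P = 178.2 − 2·31.3 = 115.6.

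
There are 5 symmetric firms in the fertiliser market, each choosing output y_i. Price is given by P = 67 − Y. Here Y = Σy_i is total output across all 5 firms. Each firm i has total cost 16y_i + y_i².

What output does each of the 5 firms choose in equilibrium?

A representative firm's profit is π_i = y_i(67 − Y) − 16y_i − y_i², with Y = y_i + Σ_{j≠i} y_j.
First-order condition: 51 − 4y_i − Σ_{j≠i} y_j = 0.
In a symmetric equilibrium every firm chooses the same y, so Σ_{j≠i} y_j = 4y. The condition becomes 51 − 8y = 0, giving y = 51/8 = 6.375.

6.375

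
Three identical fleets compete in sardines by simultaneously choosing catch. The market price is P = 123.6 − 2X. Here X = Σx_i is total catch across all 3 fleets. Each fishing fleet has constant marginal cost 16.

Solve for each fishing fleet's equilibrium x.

A representative fishing fleet's profit is π_i = x_i(123.6 − 2X) − 16x_i, with X = x_i + Σ_{j≠i} x_j.
First-order condition: 107.6 − 4x_i − 2Σ_{j≠i} x_j = 0.
In a symmetric equilibrium every fishing fleet chooses the same x, so Σ_{j≠i} x_j = 2x. The condition becomes 107.6 − 8x = 0, giving x = 107.6/8 = 13.45.

13.45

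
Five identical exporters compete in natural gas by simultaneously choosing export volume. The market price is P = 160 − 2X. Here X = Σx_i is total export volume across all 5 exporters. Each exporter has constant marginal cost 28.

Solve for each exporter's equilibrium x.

A representative exporter's profit is π_i = x_i(160 − 2X) − 28x_i, with X = x_i + Σ_{j≠i} x_j.
First-order condition: 132 − 4x_i − 2Σ_{j≠i} x_j = 0.
With identical exporters, set every x_j = x: then 132 − 4x − 8x = 0, i.e. x = 132/12 = 11.

11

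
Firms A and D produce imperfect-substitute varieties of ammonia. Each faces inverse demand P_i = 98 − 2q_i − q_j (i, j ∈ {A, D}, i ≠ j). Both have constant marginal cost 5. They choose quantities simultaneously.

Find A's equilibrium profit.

691.92

Firm A's profit: π = q_A(98 − 2q_A − q_D) − 5q_A.
∂π/∂q_A = 93 − 4q_A − q_D = 0 ⇒ q_A = 23.25 − 0.25q_D.
By symmetry q_D = q_A; substituting into the reaction function, 1.25q_A = 23.25 and q_A = 18.6.
P_A = 98 − 2·18.6 − 18.6 = 42.2.
Profit = (42.2 − 5)·18.6 = 691.92.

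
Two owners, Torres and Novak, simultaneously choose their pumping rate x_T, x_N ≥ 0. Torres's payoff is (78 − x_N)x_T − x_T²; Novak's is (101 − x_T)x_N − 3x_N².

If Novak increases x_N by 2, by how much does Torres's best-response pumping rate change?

Expanding Torres's payoff: 78x_T − x_Nx_T − x_T².
∂π/∂x_T = 78 − x_N − 2x_T = 0, so x_T = 39 − 0.5x_N.
The reaction-function slope is −0.5, so a 2-unit rise in x_N moves x_T by −0.5 × 2 = −1. Torres's best response falls — the actions are strategic substitutes.

-1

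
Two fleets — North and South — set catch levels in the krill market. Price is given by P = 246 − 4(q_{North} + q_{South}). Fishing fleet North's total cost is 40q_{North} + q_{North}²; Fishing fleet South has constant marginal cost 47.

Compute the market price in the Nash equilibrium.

Fishing fleet North's profit: π = q_{North}(246 − 4(q_{North} + q_{South})) − 40q_{North} − q_{North}².
∂π/∂q_{North} = 206 − 10q_{North} − 4q_{South} = 0, so q_{North} = 20.6 − 0.4q_{South}.
For South: ∂π/∂q_{South} = 199 − 8q_{South} − 4q_{North} = 0 ⇒ q_{South} = 24.875 − 0.5q_{North}.
Plugging q_{South} into North's best response: q_{North} = 20.6 − 0.4(24.875 − 0.5q_{North}) ⇒ 0.8q_{North} = 10.65, so q_{North} = 13.3125.
Then q_{South} = 24.875 − 0.5·13.3125 = 583/32.
Equilibrium price: P = 246 − 4·(1009/32) = 119.875.

119.875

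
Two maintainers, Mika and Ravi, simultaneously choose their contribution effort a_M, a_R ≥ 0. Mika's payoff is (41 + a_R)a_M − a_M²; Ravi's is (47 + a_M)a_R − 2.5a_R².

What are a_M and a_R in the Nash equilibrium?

28, 15

Expanding Mika's payoff: 41a_M + a_Ra_M − a_M².
∂π/∂a_M = 41 + a_R − 2a_M = 0, so a_M = 20.5 + 0.5a_R.
Likewise for Ravi: a_R = 9.4 + 0.2a_M.
Substituting the second reaction function into the first: a_M = 20.5 + 0.5(9.4 + 0.2a_M), which gives 0.9a_M = 25.2 ⇒ a_M = 28.
Then a_R = 9.4 + 0.2·28 = 15.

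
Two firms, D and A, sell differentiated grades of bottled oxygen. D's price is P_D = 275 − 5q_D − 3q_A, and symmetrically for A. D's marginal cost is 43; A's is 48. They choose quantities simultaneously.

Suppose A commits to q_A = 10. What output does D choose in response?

Firm D's profit: π = q_D(275 − 5q_D − 3q_A) − 43q_D.
∂π/∂q_D = 232 − 10q_D − 3q_A = 0 ⇒ q_D = 23.2 − 0.3q_A.
At q_A = 10: q_D = 23.2 − 0.3·10 = 20.2.

20.2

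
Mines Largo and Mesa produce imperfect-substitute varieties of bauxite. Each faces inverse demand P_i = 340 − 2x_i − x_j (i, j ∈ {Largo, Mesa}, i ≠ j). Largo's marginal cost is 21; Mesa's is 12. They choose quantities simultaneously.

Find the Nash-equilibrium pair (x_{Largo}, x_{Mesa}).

Mine Largo's profit: π = x_{Largo}(340 − 2x_{Largo} − x_{Mesa}) − 21x_{Largo}.
∂π/∂x_{Largo} = 319 − 4x_{Largo} − x_{Mesa} = 0 ⇒ x_{Largo} = 79.75 − 0.25x_{Mesa}.
Similarly x_{Mesa} = 82 − 0.25x_{Largo}.
Substituting the second reaction function into the first: x_{Largo} = 79.75 − 0.25(82 − 0.25x_{Largo}), which gives 0.9375x_{Largo} = 59.25 ⇒ x_{Largo} = 63.2.
Then x_{Mesa} = 82 − 0.25·63.2 = 66.2.

63.2, 66.2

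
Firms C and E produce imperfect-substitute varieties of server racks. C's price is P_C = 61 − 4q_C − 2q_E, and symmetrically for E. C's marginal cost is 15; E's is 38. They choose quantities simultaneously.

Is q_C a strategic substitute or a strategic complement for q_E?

strategic substitutes

Firm C's profit: π = q_C(61 − 4q_C − 2q_E) − 15q_C.
∂π/∂q_C = 46 − 8q_C − 2q_E = 0 ⇒ q_C = 5.75 − 0.25q_E.
The best-response slope dq_C/dq_E = −0.25 < 0: the reaction function is downward-sloping, so the choices are strategic substitutes.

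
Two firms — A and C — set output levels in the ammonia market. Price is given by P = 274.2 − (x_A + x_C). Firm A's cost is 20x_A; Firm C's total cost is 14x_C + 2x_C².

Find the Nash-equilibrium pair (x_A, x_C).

115, 24.2

Firm A's profit: π = x_A(274.2 − (x_A + x_C)) − 20x_A.
∂π/∂x_A = 254.2 − 2x_A − x_C = 0, so x_A = 127.1 − 0.5x_C.
For C: ∂π/∂x_C = 260.2 − 6x_C − x_A = 0 ⇒ x_C = 1301/30 − (1/6)x_A.
Substituting the second reaction function into the first: x_A = 127.1 − 0.5(1301/30 − (1/6)x_A), which gives (11/12)x_A = 1265/12 ⇒ x_A = 115.
Then x_C = 1301/30 − (1/6)·115 = 24.2.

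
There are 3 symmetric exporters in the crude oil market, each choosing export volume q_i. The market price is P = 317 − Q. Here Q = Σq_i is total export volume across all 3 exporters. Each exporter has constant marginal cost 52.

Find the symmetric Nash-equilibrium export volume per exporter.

66.25

A representative exporter's profit is π_i = q_i(317 − Q) − 52q_i, with Q = q_i + Σ_{j≠i} q_j.
First-order condition: 265 − 2q_i − Σ_{j≠i} q_j = 0.
In a symmetric equilibrium every exporter chooses the same q, so Σ_{j≠i} q_j = 2q. The condition becomes 265 − 4q = 0, giving q = 265/4 = 66.25.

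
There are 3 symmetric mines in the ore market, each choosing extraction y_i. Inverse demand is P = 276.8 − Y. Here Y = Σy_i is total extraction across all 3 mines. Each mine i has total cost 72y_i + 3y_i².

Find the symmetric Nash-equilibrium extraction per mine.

20.48

A representative mine's profit is π_i = y_i(276.8 − Y) − 72y_i − 3y_i², with Y = y_i + Σ_{j≠i} y_j.
First-order condition: 204.8 − 8y_i − Σ_{j≠i} y_j = 0.
In a symmetric equilibrium every mine chooses the same y, so Σ_{j≠i} y_j = 2y. The condition becomes 204.8 − 10y = 0, giving y = 204.8/10 = 20.48.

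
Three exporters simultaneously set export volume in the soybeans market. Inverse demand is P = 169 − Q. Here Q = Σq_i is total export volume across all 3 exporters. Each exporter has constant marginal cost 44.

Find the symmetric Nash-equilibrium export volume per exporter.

31.25

A representative exporter's profit is π_i = q_i(169 − Q) − 44q_i, with Q = q_i + Σ_{j≠i} q_j.
First-order condition: 125 − 2q_i − Σ_{j≠i} q_j = 0.
With identical exporters, set every q_j = q: then 125 − 2q − 2q = 0, i.e. q = 125/4 = 31.25.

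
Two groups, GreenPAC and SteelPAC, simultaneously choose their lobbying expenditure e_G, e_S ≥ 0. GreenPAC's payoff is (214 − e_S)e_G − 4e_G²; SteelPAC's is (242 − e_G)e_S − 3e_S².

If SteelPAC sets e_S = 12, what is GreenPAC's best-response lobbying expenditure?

Expanding GreenPAC's payoff: 214e_G − e_Se_G − 4e_G².
∂π/∂e_G = 214 − e_S − 8e_G = 0, so e_G = 26.75 − 0.125e_S.
At e_S = 12: e_G = 26.75 − 0.125·12 = 25.25.

25.25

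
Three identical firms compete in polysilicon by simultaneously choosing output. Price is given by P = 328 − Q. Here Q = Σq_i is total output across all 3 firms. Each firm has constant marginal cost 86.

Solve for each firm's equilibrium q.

A representative firm's profit is π_i = q_i(328 − Q) − 86q_i, with Q = q_i + Σ_{j≠i} q_j.
First-order condition: 242 − 2q_i − Σ_{j≠i} q_j = 0.
Imposing symmetry (q_j = q for all j) turns Σ_{j≠i} q_j into 2q, so 242 = 4q and q = 60.5.

60.5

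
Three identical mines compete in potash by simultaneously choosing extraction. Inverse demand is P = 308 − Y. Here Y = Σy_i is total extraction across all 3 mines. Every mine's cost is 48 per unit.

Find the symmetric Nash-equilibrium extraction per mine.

65

A representative mine's profit is π_i = y_i(308 − Y) − 48y_i, with Y = y_i + Σ_{j≠i} y_j.
First-order condition: 260 − 2y_i − Σ_{j≠i} y_j = 0.
With identical mines, set every y_j = y: then 260 − 2y − 2y = 0, i.e. y = 260/4 = 65.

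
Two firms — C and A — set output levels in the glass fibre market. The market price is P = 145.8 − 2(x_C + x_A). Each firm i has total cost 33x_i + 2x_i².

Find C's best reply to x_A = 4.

Firm C's profit: π = x_C(145.8 − 2(x_C + x_A)) − 33x_C − 2x_C².
∂π/∂x_C = 112.8 − 8x_C − 2x_A = 0, so x_C = 14.1 − 0.25x_A.
At x_A = 4: x_C = 14.1 − 0.25·4 = 13.1.

13.1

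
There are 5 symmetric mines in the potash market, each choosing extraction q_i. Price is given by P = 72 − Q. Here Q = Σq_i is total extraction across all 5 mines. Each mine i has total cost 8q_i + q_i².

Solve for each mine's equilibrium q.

A representative mine's profit is π_i = q_i(72 − Q) − 8q_i − q_i², with Q = q_i + Σ_{j≠i} q_j.
First-order condition: 64 − 4q_i − Σ_{j≠i} q_j = 0.
In a symmetric equilibrium every mine chooses the same q, so Σ_{j≠i} q_j = 4q. The condition becomes 64 − 8q = 0, giving q = 64/8 = 8.

8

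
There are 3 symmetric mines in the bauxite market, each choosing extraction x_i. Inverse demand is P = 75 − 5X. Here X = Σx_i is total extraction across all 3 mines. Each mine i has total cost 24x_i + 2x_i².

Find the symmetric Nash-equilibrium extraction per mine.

2.125

A representative mine's profit is π_i = x_i(75 − 5X) − 24x_i − 2x_i², with X = x_i + Σ_{j≠i} x_j.
First-order condition: 51 − 14x_i − 5Σ_{j≠i} x_j = 0.
With identical mines, set every x_j = x: then 51 − 14x − 10x = 0, i.e. x = 51/24 = 2.125.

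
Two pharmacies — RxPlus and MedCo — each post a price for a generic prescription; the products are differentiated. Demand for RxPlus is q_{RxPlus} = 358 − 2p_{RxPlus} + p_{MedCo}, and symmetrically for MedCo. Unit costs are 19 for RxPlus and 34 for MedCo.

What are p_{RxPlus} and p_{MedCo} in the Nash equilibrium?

RxPlus's profit: π = (p_{RxPlus} − 19)(358 − 2p_{RxPlus} + p_{MedCo}).
∂π/∂p_{RxPlus} = 396 − 4p_{RxPlus} + p_{MedCo} = 0 ⇒ p_{RxPlus} = 99 + 0.25p_{MedCo}.
Similarly p_{MedCo} = 106.5 + 0.25p_{RxPlus}.
Plugging p_{MedCo} into RxPlus's best response: p_{RxPlus} = 99 + 0.25(106.5 + 0.25p_{RxPlus}) ⇒ 0.9375p_{RxPlus} = 125.625, so p_{RxPlus} = 134.
Then p_{MedCo} = 106.5 + 0.25·134 = 140.

134, 140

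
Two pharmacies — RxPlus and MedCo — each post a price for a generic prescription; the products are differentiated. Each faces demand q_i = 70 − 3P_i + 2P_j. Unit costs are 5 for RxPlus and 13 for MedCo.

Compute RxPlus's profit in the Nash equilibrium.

RxPlus's profit: π = (P_{RxPlus} − 5)(70 − 3P_{RxPlus} + 2P_{MedCo}).
∂π/∂P_{RxPlus} = 85 − 6P_{RxPlus} + 2P_{MedCo} = 0 ⇒ P_{RxPlus} = 85/6 + (1/3)P_{MedCo}.
Similarly P_{MedCo} = 109/6 + (1/3)P_{RxPlus}.
Substituting the second reaction function into the first: P_{RxPlus} = 85/6 + (1/3)(109/6 + (1/3)P_{RxPlus}), which gives (8/9)P_{RxPlus} = 182/9 ⇒ P_{RxPlus} = 22.75.
Then P_{MedCo} = 109/6 + (1/3)·22.75 = 25.75.
q_{RxPlus} = 70 − 3·22.75 + 2·25.75 = 53.25.
Profit = (22.75 − 5)·53.25 = 945.1875.

945.1875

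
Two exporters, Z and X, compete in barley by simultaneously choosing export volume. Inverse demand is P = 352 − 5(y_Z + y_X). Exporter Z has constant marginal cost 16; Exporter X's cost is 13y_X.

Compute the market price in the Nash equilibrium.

127

Exporter Z's profit: π = y_Z(352 − 5(y_Z + y_X)) − 16y_Z.
∂π/∂y_Z = 336 − 10y_Z − 5y_X = 0, so y_Z = 33.6 − 0.5y_X.
By the same steps for X: y_X = 33.9 − 0.5y_Z.
Plugging y_X into Z's best response: y_Z = 33.6 − 0.5(33.9 − 0.5y_Z) ⇒ 0.75y_Z = 16.65, so y_Z = 22.2.
Then y_X = 33.9 − 0.5·22.2 = 22.8.
Equilibrium price: P = 352 − 5·45 = 127.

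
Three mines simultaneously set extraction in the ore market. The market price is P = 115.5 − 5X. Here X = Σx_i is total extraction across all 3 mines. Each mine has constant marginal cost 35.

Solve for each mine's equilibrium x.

4.025

A representative mine's profit is π_i = x_i(115.5 − 5X) − 35x_i, with X = x_i + Σ_{j≠i} x_j.
First-order condition: 80.5 − 10x_i − 5Σ_{j≠i} x_j = 0.
In a symmetric equilibrium every mine chooses the same x, so Σ_{j≠i} x_j = 2x. The condition becomes 80.5 − 20x = 0, giving x = 80.5/20 = 4.025.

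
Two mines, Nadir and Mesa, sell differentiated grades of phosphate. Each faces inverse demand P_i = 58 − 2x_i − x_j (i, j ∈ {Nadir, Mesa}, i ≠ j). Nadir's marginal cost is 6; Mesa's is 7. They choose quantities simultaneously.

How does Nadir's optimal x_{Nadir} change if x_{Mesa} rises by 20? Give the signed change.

-5

Mine Nadir's profit: π = x_{Nadir}(58 − 2x_{Nadir} − x_{Mesa}) − 6x_{Nadir}.
∂π/∂x_{Nadir} = 52 − 4x_{Nadir} − x_{Mesa} = 0 ⇒ x_{Nadir} = 13 − 0.25x_{Mesa}.
The reaction-function slope is −0.25, so a 20-unit rise in x_{Mesa} moves x_{Nadir} by −0.25 × 20 = −5. Nadir's best response falls — the actions are strategic substitutes.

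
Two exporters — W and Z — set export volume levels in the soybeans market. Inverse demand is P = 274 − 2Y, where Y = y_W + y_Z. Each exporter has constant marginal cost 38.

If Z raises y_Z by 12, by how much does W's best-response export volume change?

Exporter W's profit: π = y_W(274 − 2(y_W + y_Z)) − 38y_W.
∂π/∂y_W = 236 − 4y_W − 2y_Z = 0, so y_W = 59 − 0.5y_Z.
The reaction-function slope is −0.5, so a 12-unit rise in y_Z moves y_W by −0.5 × 12 = −6. W's best response falls — the actions are strategic substitutes.

-6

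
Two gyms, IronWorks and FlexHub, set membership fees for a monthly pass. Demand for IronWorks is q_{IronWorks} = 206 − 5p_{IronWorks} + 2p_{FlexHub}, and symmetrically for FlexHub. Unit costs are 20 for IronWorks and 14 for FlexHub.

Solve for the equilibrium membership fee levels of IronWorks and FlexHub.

IronWorks's profit: π = (p_{IronWorks} − 20)(206 − 5p_{IronWorks} + 2p_{FlexHub}).
∂π/∂p_{IronWorks} = 306 − 10p_{IronWorks} + 2p_{FlexHub} = 0 ⇒ p_{IronWorks} = 30.6 + 0.2p_{FlexHub}.
Similarly p_{FlexHub} = 27.6 + 0.2p_{IronWorks}.
Solving the two reaction functions simultaneously: (1 − (0.2)(0.2))p_{IronWorks} = 30.6 + 0.2·27.6, so 0.96p_{IronWorks} = 36.12 and p_{IronWorks} = 37.625.
Then p_{FlexHub} = 27.6 + 0.2·37.625 = 35.125.

37.625, 35.125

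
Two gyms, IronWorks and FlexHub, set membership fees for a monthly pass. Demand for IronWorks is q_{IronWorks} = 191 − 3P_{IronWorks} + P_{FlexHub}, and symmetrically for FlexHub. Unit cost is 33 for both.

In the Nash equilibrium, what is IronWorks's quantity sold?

IronWorks's profit: π = (P_{IronWorks} − 33)(191 − 3P_{IronWorks} + P_{FlexHub}).
∂π/∂P_{IronWorks} = 290 − 6P_{IronWorks} + P_{FlexHub} = 0 ⇒ P_{IronWorks} = 145/3 + (1/6)P_{FlexHub}.
The game is symmetric, so in equilibrium P_{FlexHub} = P_{IronWorks}: the reaction function gives (5/6)P_{IronWorks} = 145/3, hence P_{IronWorks} = 58.
q_{IronWorks} = 191 − 3·58 + 58 = 75.

75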